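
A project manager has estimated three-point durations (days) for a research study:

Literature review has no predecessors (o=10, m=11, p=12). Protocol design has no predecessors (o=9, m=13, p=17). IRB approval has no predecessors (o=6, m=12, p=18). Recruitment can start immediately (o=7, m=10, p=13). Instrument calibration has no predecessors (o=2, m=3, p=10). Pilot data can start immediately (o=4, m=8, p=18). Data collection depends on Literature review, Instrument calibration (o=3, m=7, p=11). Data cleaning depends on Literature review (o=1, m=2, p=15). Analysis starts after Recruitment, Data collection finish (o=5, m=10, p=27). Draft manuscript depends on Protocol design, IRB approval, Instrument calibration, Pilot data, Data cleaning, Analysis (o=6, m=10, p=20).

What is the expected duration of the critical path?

te_Literature review = (10 + 4·11 + 12)/6 = 66/6 = 11
te_Protocol design = (9 + 4·13 + 17)/6 = 78/6 = 13
te_IRB approval = (6 + 4·12 + 18)/6 = 72/6 = 12
te_Recruitment = (7 + 4·10 + 13)/6 = 60/6 = 10
te_Instrument calibration = (2 + 4·3 + 10)/6 = 24/6 = 4
te_Pilot data = (4 + 4·8 + 18)/6 = 54/6 = 9
te_Data collection = (3 + 4·7 + 11)/6 = 42/6 = 7
te_Data cleaning = (1 + 4·2 + 15)/6 = 24/6 = 4
te_Analysis = (5 + 4·10 + 27)/6 = 72/6 = 12
te_Draft manuscript = (6 + 4·10 + 20)/6 = 66/6 = 11

Forward pass:
ES_Literature review = 0; EF_Literature review = 11
ES_Protocol design = 0; EF_Protocol design = 13
ES_IRB approval = 0; EF_IRB approval = 12
ES_Recruitment = 0; EF_Recruitment = 10
ES_Instrument calibration = 0; EF_Instrument calibration = 4
ES_Pilot data = 0; EF_Pilot data = 9
ES_Data collection = max(EF_Literature review=11, EF_Instrument calibration=4) = 11; EF_Data collection = 11+7 = 18
ES_Data cleaning = 11; EF_Data cleaning = 11+4 = 15
ES_Analysis = max(EF_Recruitment=10, EF_Data collection=18) = 18; EF_Analysis = 18+12 = 30
ES_Draft manuscript = max(EF_Protocol design=13, EF_IRB approval=12, EF_Instrument calibration=4, EF_Pilot data=9, EF_Data cleaning=15, EF_Analysis=30) = 30; EF_Draft manuscript = 30+11 = 41
Expected project duration μ = 41 days. Critical path: Literature review → Data collection → Analysis → Draft manuscript.

41 days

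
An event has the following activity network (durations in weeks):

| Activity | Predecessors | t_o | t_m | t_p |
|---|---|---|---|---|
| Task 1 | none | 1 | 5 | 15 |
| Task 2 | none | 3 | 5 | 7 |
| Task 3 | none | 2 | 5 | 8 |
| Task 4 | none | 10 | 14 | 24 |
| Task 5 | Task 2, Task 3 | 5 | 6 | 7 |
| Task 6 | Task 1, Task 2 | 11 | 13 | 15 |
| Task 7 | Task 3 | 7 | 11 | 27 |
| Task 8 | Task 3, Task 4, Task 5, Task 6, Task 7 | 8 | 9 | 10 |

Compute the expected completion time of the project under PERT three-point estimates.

28 weeks

te_Task 1 = (1 + 4·5 + 15)/6 = 36/6 = 6
te_Task 2 = (3 + 4·5 + 7)/6 = 30/6 = 5
te_Task 3 = (2 + 4·5 + 8)/6 = 30/6 = 5
te_Task 4 = (10 + 4·14 + 24)/6 = 90/6 = 15
te_Task 5 = (5 + 4·6 + 7)/6 = 36/6 = 6
te_Task 6 = (11 + 4·13 + 15)/6 = 78/6 = 13
te_Task 7 = (7 + 4·11 + 27)/6 = 78/6 = 13
te_Task 8 = (8 + 4·9 + 10)/6 = 54/6 = 9

Forward pass:
ES_Task 1 = 0; EF_Task 1 = 6
ES_Task 2 = 0; EF_Task 2 = 5
ES_Task 3 = 0; EF_Task 3 = 5
ES_Task 4 = 0; EF_Task 4 = 15
ES_Task 5 = max(EF_Task 2=5, EF_Task 3=5) = 5; EF_Task 5 = 5+6 = 11
ES_Task 6 = max(EF_Task 1=6, EF_Task 2=5) = 6; EF_Task 6 = 6+13 = 19
ES_Task 7 = 5; EF_Task 7 = 5+13 = 18
ES_Task 8 = max(EF_Task 3=5, EF_Task 4=15, EF_Task 5=11, EF_Task 6=19, EF_Task 7=18) = 19; EF_Task 8 = 19+9 = 28
Expected project duration μ = 28 weeks. Critical path: Task 1 → Task 6 → Task 8.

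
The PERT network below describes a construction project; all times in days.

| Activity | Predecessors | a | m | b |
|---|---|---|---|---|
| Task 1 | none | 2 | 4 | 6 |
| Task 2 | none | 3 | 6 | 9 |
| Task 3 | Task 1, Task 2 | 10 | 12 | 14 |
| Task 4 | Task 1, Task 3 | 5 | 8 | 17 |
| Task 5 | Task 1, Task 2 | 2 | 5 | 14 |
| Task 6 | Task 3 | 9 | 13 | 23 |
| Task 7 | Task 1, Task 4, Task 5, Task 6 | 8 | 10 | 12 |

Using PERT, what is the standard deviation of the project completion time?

2.71 days

te_Task 1 = (2 + 4·4 + 6)/6 = 24/6 = 4; σ²_Task 1 = ((6−2)/6)² = 0.444
te_Task 2 = (3 + 4·6 + 9)/6 = 36/6 = 6; σ²_Task 2 = ((9−3)/6)² = 1.000
te_Task 3 = (10 + 4·12 + 14)/6 = 72/6 = 12; σ²_Task 3 = ((14−10)/6)² = 0.444
te_Task 4 = (5 + 4·8 + 17)/6 = 54/6 = 9; σ²_Task 4 = ((17−5)/6)² = 4.000
te_Task 5 = (2 + 4·5 + 14)/6 = 36/6 = 6; σ²_Task 5 = ((14−2)/6)² = 4.000
te_Task 6 = (9 + 4·13 + 23)/6 = 84/6 = 14; σ²_Task 6 = ((23−9)/6)² = 5.444
te_Task 7 = (8 + 4·10 + 12)/6 = 60/6 = 10; σ²_Task 7 = ((12−8)/6)² = 0.444

Forward pass:
ES_Task 1 = 0; EF_Task 1 = 4
ES_Task 2 = 0; EF_Task 2 = 6
ES_Task 3 = max(EF_Task 1=4, EF_Task 2=6) = 6; EF_Task 3 = 6+12 = 18
ES_Task 4 = max(EF_Task 1=4, EF_Task 3=18) = 18; EF_Task 4 = 18+9 = 27
ES_Task 5 = max(EF_Task 1=4, EF_Task 2=6) = 6; EF_Task 5 = 6+6 = 12
ES_Task 6 = 18; EF_Task 6 = 18+14 = 32
ES_Task 7 = max(EF_Task 1=4, EF_Task 4=27, EF_Task 5=12, EF_Task 6=32) = 32; EF_Task 7 = 32+10 = 42
Expected project duration μ = 42 days. Critical path: Task 2 → Task 3 → Task 6 → Task 7.

Variance along critical path = 1.000 + 0.444 + 5.444 + 0.444 = 7.333
σ = √7.333 = 2.708 days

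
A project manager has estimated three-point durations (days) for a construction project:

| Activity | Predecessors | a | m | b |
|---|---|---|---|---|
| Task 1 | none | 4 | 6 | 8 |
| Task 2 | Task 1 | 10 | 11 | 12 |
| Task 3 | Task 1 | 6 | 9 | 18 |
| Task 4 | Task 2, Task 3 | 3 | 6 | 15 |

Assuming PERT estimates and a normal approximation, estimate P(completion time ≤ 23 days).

0.320

te_Task 1 = (4 + 4·6 + 8)/6 = 36/6 = 6; σ²_Task 1 = ((8−4)/6)² = 0.444
te_Task 2 = (10 + 4·11 + 12)/6 = 66/6 = 11; σ²_Task 2 = ((12−10)/6)² = 0.111
te_Task 3 = (6 + 4·9 + 18)/6 = 60/6 = 10; σ²_Task 3 = ((18−6)/6)² = 4.000
te_Task 4 = (3 + 4·6 + 15)/6 = 42/6 = 7; σ²_Task 4 = ((15−3)/6)² = 4.000

Forward pass:
ES_Task 1 = 0; EF_Task 1 = 6
ES_Task 2 = 6; EF_Task 2 = 6+11 = 17
ES_Task 3 = 6; EF_Task 3 = 6+10 = 16
ES_Task 4 = max(EF_Task 2=17, EF_Task 3=16) = 17; EF_Task 4 = 17+7 = 24
Expected project duration μ = 24 days. Critical path: Task 1 → Task 2 → Task 4.

Variance along critical path = 0.444 + 0.111 + 4.000 = 4.556; σ = √4.556 = 2.134 days.
Z = (23 − 24) / 2.134 = -0.469
P(T ≤ 23) = Φ(-0.469) ≈ 0.320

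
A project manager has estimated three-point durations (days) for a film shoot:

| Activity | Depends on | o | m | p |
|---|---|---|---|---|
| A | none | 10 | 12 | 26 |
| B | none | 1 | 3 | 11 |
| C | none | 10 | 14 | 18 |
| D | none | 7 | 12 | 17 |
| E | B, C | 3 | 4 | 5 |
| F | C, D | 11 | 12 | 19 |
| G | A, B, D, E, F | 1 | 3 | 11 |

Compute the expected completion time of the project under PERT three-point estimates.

te_A = (10 + 4·12 + 26)/6 = 84/6 = 14
te_B = (1 + 4·3 + 11)/6 = 24/6 = 4
te_C = (10 + 4·14 + 18)/6 = 84/6 = 14
te_D = (7 + 4·12 + 17)/6 = 72/6 = 12
te_E = (3 + 4·4 + 5)/6 = 24/6 = 4
te_F = (11 + 4·12 + 19)/6 = 78/6 = 13
te_G = (1 + 4·3 + 11)/6 = 24/6 = 4

Forward pass:
ES_A = 0; EF_A = 14
ES_B = 0; EF_B = 4
ES_C = 0; EF_C = 14
ES_D = 0; EF_D = 12
ES_E = max(EF_B=4, EF_C=14) = 14; EF_E = 14+4 = 18
ES_F = max(EF_C=14, EF_D=12) = 14; EF_F = 14+13 = 27
ES_G = max(EF_A=14, EF_B=4, EF_D=12, EF_E=18, EF_F=27) = 27; EF_G = 27+4 = 31
Expected project duration μ = 31 days. Critical path: C → F → G.

31 days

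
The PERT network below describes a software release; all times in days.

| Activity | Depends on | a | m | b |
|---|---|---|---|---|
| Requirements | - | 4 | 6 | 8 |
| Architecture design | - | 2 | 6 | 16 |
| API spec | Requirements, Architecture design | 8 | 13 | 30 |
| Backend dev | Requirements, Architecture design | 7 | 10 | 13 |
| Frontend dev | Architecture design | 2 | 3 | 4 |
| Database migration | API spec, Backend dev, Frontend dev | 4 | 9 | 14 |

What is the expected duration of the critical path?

te_Requirements = (4 + 4·6 + 8)/6 = 36/6 = 6
te_Architecture design = (2 + 4·6 + 16)/6 = 42/6 = 7
te_API spec = (8 + 4·13 + 30)/6 = 90/6 = 15
te_Backend dev = (7 + 4·10 + 13)/6 = 60/6 = 10
te_Frontend dev = (2 + 4·3 + 4)/6 = 18/6 = 3
te_Database migration = (4 + 4·9 + 14)/6 = 54/6 = 9

Forward pass:
ES_Requirements = 0; EF_Requirements = 6
ES_Architecture design = 0; EF_Architecture design = 7
ES_API spec = max(EF_Requirements=6, EF_Architecture design=7) = 7; EF_API spec = 7+15 = 22
ES_Backend dev = max(EF_Requirements=6, EF_Architecture design=7) = 7; EF_Backend dev = 7+10 = 17
ES_Frontend dev = 7; EF_Frontend dev = 7+3 = 10
ES_Database migration = max(EF_API spec=22, EF_Backend dev=17, EF_Frontend dev=10) = 22; EF_Database migration = 22+9 = 31
Expected project duration μ = 31 days. Critical path: Architecture design → API spec → Database migration.

31 days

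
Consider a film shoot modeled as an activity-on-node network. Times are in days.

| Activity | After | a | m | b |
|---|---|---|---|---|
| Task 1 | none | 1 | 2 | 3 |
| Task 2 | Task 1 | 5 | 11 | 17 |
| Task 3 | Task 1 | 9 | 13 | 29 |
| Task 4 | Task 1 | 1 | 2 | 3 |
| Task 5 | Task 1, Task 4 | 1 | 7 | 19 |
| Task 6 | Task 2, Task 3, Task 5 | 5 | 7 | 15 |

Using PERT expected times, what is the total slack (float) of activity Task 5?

te_Task 1 = (1 + 4·2 + 3)/6 = 12/6 = 2
te_Task 2 = (5 + 4·11 + 17)/6 = 66/6 = 11
te_Task 3 = (9 + 4·13 + 29)/6 = 90/6 = 15
te_Task 4 = (1 + 4·2 + 3)/6 = 12/6 = 2
te_Task 5 = (1 + 4·7 + 19)/6 = 48/6 = 8
te_Task 6 = (5 + 4·7 + 15)/6 = 48/6 = 8

Forward pass:
ES_Task 1 = 0; EF_Task 1 = 2
ES_Task 2 = 2; EF_Task 2 = 2+11 = 13
ES_Task 3 = 2; EF_Task 3 = 2+15 = 17
ES_Task 4 = 2; EF_Task 4 = 2+2 = 4
ES_Task 5 = max(EF_Task 1=2, EF_Task 4=4) = 4; EF_Task 5 = 4+8 = 12
ES_Task 6 = max(EF_Task 2=13, EF_Task 3=17, EF_Task 5=12) = 17; EF_Task 6 = 17+8 = 25
Expected project duration μ = 25 days. Critical path: Task 1 → Task 3 → Task 6.

Backward pass:
LF_Task 6 = 25; LS_Task 6 = 25−8 = 17
LF_Task 5 = LS_Task 6 = 17; LS_Task 5 = 17−8 = 9
LF_Task 4 = LS_Task 5 = 9; LS_Task 4 = 9−2 = 7
LF_Task 3 = LS_Task 6 = 17; LS_Task 3 = 17−15 = 2
LF_Task 2 = LS_Task 6 = 17; LS_Task 2 = 17−11 = 6
LF_Task 1 = min(LS_Task 2=6, LS_Task 3=2, LS_Task 4=7, LS_Task 5=9) = 2; LS_Task 1 = 2−2 = 0
Slack_Task 5 = LS_Task 5 − ES_Task 5 = 9 − 4 = 5

5 days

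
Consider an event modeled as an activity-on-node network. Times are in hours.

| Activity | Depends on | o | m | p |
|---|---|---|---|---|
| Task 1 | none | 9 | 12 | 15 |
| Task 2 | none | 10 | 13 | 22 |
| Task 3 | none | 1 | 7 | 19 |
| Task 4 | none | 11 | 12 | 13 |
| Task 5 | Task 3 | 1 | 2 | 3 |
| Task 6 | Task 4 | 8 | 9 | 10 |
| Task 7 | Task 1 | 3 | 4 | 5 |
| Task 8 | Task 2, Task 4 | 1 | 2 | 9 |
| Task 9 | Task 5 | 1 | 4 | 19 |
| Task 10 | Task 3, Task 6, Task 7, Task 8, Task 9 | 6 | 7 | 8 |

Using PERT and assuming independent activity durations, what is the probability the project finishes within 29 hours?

te_Task 1 = (9 + 4·12 + 15)/6 = 72/6 = 12; σ²_Task 1 = ((15−9)/6)² = 1.000
te_Task 2 = (10 + 4·13 + 22)/6 = 84/6 = 14; σ²_Task 2 = ((22−10)/6)² = 4.000
te_Task 3 = (1 + 4·7 + 19)/6 = 48/6 = 8; σ²_Task 3 = ((19−1)/6)² = 9.000
te_Task 4 = (11 + 4·12 + 13)/6 = 72/6 = 12; σ²_Task 4 = ((13−11)/6)² = 0.111
te_Task 5 = (1 + 4·2 + 3)/6 = 12/6 = 2; σ²_Task 5 = ((3−1)/6)² = 0.111
te_Task 6 = (8 + 4·9 + 10)/6 = 54/6 = 9; σ²_Task 6 = ((10−8)/6)² = 0.111
te_Task 7 = (3 + 4·4 + 5)/6 = 24/6 = 4; σ²_Task 7 = ((5−3)/6)² = 0.111
te_Task 8 = (1 + 4·2 + 9)/6 = 18/6 = 3; σ²_Task 8 = ((9−1)/6)² = 1.778
te_Task 9 = (1 + 4·4 + 19)/6 = 36/6 = 6; σ²_Task 9 = ((19−1)/6)² = 9.000
te_Task 10 = (6 + 4·7 + 8)/6 = 42/6 = 7; σ²_Task 10 = ((8−6)/6)² = 0.111

Forward pass:
ES_Task 1 = 0; EF_Task 1 = 12
ES_Task 2 = 0; EF_Task 2 = 14
ES_Task 3 = 0; EF_Task 3 = 8
ES_Task 4 = 0; EF_Task 4 = 12
ES_Task 5 = 8; EF_Task 5 = 8+2 = 10
ES_Task 6 = 12; EF_Task 6 = 12+9 = 21
ES_Task 7 = 12; EF_Task 7 = 12+4 = 16
ES_Task 8 = max(EF_Task 2=14, EF_Task 4=12) = 14; EF_Task 8 = 14+3 = 17
ES_Task 9 = 10; EF_Task 9 = 10+6 = 16
ES_Task 10 = max(EF_Task 3=8, EF_Task 6=21, EF_Task 7=16, EF_Task 8=17, EF_Task 9=16) = 21; EF_Task 10 = 21+7 = 28
Expected project duration μ = 28 hours. Critical path: Task 4 → Task 6 → Task 10.

Variance along critical path = 0.111 + 0.111 + 0.111 = 0.333; σ = √0.333 = 0.577 hours.
Z = (29 − 28) / 0.577 = 1.732
P(T ≤ 29) = Φ(1.732) ≈ 0.958

0.958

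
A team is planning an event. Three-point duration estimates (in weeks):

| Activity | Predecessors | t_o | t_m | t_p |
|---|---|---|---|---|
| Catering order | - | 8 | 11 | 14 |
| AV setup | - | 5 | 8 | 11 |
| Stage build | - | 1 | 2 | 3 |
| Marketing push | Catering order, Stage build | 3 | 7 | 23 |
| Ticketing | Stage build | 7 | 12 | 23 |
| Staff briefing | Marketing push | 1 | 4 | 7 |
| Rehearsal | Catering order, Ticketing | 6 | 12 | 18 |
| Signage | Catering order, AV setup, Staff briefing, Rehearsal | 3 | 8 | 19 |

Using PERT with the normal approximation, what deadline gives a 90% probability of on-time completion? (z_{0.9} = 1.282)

41.5 weeks

te_Catering order = (8 + 4·11 + 14)/6 = 66/6 = 11; σ²_Catering order = ((14−8)/6)² = 1.000
te_AV setup = (5 + 4·8 + 11)/6 = 48/6 = 8; σ²_AV setup = ((11−5)/6)² = 1.000
te_Stage build = (1 + 4·2 + 3)/6 = 12/6 = 2; σ²_Stage build = ((3−1)/6)² = 0.111
te_Marketing push = (3 + 4·7 + 23)/6 = 54/6 = 9; σ²_Marketing push = ((23−3)/6)² = 11.111
te_Ticketing = (7 + 4·12 + 23)/6 = 78/6 = 13; σ²_Ticketing = ((23−7)/6)² = 7.111
te_Staff briefing = (1 + 4·4 + 7)/6 = 24/6 = 4; σ²_Staff briefing = ((7−1)/6)² = 1.000
te_Rehearsal = (6 + 4·12 + 18)/6 = 72/6 = 12; σ²_Rehearsal = ((18−6)/6)² = 4.000
te_Signage = (3 + 4·8 + 19)/6 = 54/6 = 9; σ²_Signage = ((19−3)/6)² = 7.111

Forward pass:
ES_Catering order = 0; EF_Catering order = 11
ES_AV setup = 0; EF_AV setup = 8
ES_Stage build = 0; EF_Stage build = 2
ES_Marketing push = max(EF_Catering order=11, EF_Stage build=2) = 11; EF_Marketing push = 11+9 = 20
ES_Ticketing = 2; EF_Ticketing = 2+13 = 15
ES_Staff briefing = 20; EF_Staff briefing = 20+4 = 24
ES_Rehearsal = max(EF_Catering order=11, EF_Ticketing=15) = 15; EF_Rehearsal = 15+12 = 27
ES_Signage = max(EF_Catering order=11, EF_AV setup=8, EF_Staff briefing=24, EF_Rehearsal=27) = 27; EF_Signage = 27+9 = 36
Expected project duration μ = 36 weeks. Critical path: Stage build → Ticketing → Rehearsal → Signage.

Variance along critical path = 0.111 + 7.111 + 4.000 + 7.111 = 18.333; σ = 4.282 weeks.
D = μ + z·σ = 36 + 1.282·4.282 = 41.5 weeks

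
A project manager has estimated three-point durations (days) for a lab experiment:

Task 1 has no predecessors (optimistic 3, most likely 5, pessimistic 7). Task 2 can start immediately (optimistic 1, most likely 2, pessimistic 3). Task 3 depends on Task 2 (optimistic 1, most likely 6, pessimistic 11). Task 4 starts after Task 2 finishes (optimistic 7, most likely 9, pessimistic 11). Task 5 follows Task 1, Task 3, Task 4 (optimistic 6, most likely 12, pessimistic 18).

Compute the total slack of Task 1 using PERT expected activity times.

6 days

te_Task 1 = (3 + 4·5 + 7)/6 = 30/6 = 5
te_Task 2 = (1 + 4·2 + 3)/6 = 12/6 = 2
te_Task 3 = (1 + 4·6 + 11)/6 = 36/6 = 6
te_Task 4 = (7 + 4·9 + 11)/6 = 54/6 = 9
te_Task 5 = (6 + 4·12 + 18)/6 = 72/6 = 12

Forward pass:
ES_Task 1 = 0; EF_Task 1 = 5
ES_Task 2 = 0; EF_Task 2 = 2
ES_Task 3 = 2; EF_Task 3 = 2+6 = 8
ES_Task 4 = 2; EF_Task 4 = 2+9 = 11
ES_Task 5 = max(EF_Task 1=5, EF_Task 3=8, EF_Task 4=11) = 11; EF_Task 5 = 11+12 = 23
Expected project duration μ = 23 days. Critical path: Task 2 → Task 4 → Task 5.

Backward pass:
LF_Task 5 = 23; LS_Task 5 = 23−12 = 11
LF_Task 4 = LS_Task 5 = 11; LS_Task 4 = 11−9 = 2
LF_Task 3 = LS_Task 5 = 11; LS_Task 3 = 11−6 = 5
LF_Task 2 = min(LS_Task 3=5, LS_Task 4=2) = 2; LS_Task 2 = 2−2 = 0
LF_Task 1 = LS_Task 5 = 11; LS_Task 1 = 11−5 = 6
Slack_Task 1 = LS_Task 1 − ES_Task 1 = 6 − 0 = 6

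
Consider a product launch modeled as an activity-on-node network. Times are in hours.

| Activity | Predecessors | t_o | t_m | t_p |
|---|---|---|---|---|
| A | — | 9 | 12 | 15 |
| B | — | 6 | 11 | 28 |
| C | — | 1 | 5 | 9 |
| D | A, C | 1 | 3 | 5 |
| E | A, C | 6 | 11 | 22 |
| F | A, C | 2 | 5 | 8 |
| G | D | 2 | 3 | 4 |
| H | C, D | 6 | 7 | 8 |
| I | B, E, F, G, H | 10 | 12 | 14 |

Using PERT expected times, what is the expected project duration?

36 hours

te_A = (9 + 4·12 + 15)/6 = 72/6 = 12
te_B = (6 + 4·11 + 28)/6 = 78/6 = 13
te_C = (1 + 4·5 + 9)/6 = 30/6 = 5
te_D = (1 + 4·3 + 5)/6 = 18/6 = 3
te_E = (6 + 4·11 + 22)/6 = 72/6 = 12
te_F = (2 + 4·5 + 8)/6 = 30/6 = 5
te_G = (2 + 4·3 + 4)/6 = 18/6 = 3
te_H = (6 + 4·7 + 8)/6 = 42/6 = 7
te_I = (10 + 4·12 + 14)/6 = 72/6 = 12

Forward pass:
ES_A = 0; EF_A = 12
ES_B = 0; EF_B = 13
ES_C = 0; EF_C = 5
ES_D = max(EF_A=12, EF_C=5) = 12; EF_D = 12+3 = 15
ES_E = max(EF_A=12, EF_C=5) = 12; EF_E = 12+12 = 24
ES_F = max(EF_A=12, EF_C=5) = 12; EF_F = 12+5 = 17
ES_G = 15; EF_G = 15+3 = 18
ES_H = max(EF_C=5, EF_D=15) = 15; EF_H = 15+7 = 22
ES_I = max(EF_B=13, EF_E=24, EF_F=17, EF_G=18, EF_H=22) = 24; EF_I = 24+12 = 36
Expected project duration μ = 36 hours. Critical path: A → E → I.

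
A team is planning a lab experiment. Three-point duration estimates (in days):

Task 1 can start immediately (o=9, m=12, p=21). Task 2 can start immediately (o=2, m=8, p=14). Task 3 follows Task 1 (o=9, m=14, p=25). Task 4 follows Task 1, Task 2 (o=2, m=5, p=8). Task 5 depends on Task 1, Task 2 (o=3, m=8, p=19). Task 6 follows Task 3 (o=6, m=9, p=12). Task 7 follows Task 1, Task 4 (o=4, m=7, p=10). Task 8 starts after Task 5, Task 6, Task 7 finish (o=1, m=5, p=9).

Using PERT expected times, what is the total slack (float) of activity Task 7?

te_Task 1 = (9 + 4·12 + 21)/6 = 78/6 = 13
te_Task 2 = (2 + 4·8 + 14)/6 = 48/6 = 8
te_Task 3 = (9 + 4·14 + 25)/6 = 90/6 = 15
te_Task 4 = (2 + 4·5 + 8)/6 = 30/6 = 5
te_Task 5 = (3 + 4·8 + 19)/6 = 54/6 = 9
te_Task 6 = (6 + 4·9 + 12)/6 = 54/6 = 9
te_Task 7 = (4 + 4·7 + 10)/6 = 42/6 = 7
te_Task 8 = (1 + 4·5 + 9)/6 = 30/6 = 5

Forward pass:
ES_Task 1 = 0; EF_Task 1 = 13
ES_Task 2 = 0; EF_Task 2 = 8
ES_Task 3 = 13; EF_Task 3 = 13+15 = 28
ES_Task 4 = max(EF_Task 1=13, EF_Task 2=8) = 13; EF_Task 4 = 13+5 = 18
ES_Task 5 = max(EF_Task 1=13, EF_Task 2=8) = 13; EF_Task 5 = 13+9 = 22
ES_Task 6 = 28; EF_Task 6 = 28+9 = 37
ES_Task 7 = max(EF_Task 1=13, EF_Task 4=18) = 18; EF_Task 7 = 18+7 = 25
ES_Task 8 = max(EF_Task 5=22, EF_Task 6=37, EF_Task 7=25) = 37; EF_Task 8 = 37+5 = 42
Expected project duration μ = 42 days. Critical path: Task 1 → Task 3 → Task 6 → Task 8.

Backward pass:
LF_Task 8 = 42; LS_Task 8 = 42−5 = 37
LF_Task 7 = LS_Task 8 = 37; LS_Task 7 = 37−7 = 30
LF_Task 6 = LS_Task 8 = 37; LS_Task 6 = 37−9 = 28
LF_Task 5 = LS_Task 8 = 37; LS_Task 5 = 37−9 = 28
LF_Task 4 = LS_Task 7 = 30; LS_Task 4 = 30−5 = 25
LF_Task 3 = LS_Task 6 = 28; LS_Task 3 = 28−15 = 13
LF_Task 2 = min(LS_Task 4=25, LS_Task 5=28) = 25; LS_Task 2 = 25−8 = 17
LF_Task 1 = min(LS_Task 3=13, LS_Task 4=25, LS_Task 5=28, LS_Task 7=30) = 13; LS_Task 1 = 13−13 = 0
Slack_Task 7 = LS_Task 7 − ES_Task 7 = 30 − 18 = 12

12 days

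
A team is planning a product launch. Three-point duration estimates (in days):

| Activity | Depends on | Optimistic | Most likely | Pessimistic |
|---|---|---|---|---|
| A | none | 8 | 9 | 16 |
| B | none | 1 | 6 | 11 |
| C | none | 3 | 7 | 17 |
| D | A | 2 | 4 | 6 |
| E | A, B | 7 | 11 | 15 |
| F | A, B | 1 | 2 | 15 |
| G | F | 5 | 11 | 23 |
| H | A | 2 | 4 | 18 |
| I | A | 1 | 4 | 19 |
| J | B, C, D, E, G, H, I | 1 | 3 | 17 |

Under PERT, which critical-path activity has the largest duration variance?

G

te_A = (8 + 4·9 + 16)/6 = 60/6 = 10; σ²_A = ((16−8)/6)² = 1.778
te_B = (1 + 4·6 + 11)/6 = 36/6 = 6; σ²_B = ((11−1)/6)² = 2.778
te_C = (3 + 4·7 + 17)/6 = 48/6 = 8; σ²_C = ((17−3)/6)² = 5.444
te_D = (2 + 4·4 + 6)/6 = 24/6 = 4; σ²_D = ((6−2)/6)² = 0.444
te_E = (7 + 4·11 + 15)/6 = 66/6 = 11; σ²_E = ((15−7)/6)² = 1.778
te_F = (1 + 4·2 + 15)/6 = 24/6 = 4; σ²_F = ((15−1)/6)² = 5.444
te_G = (5 + 4·11 + 23)/6 = 72/6 = 12; σ²_G = ((23−5)/6)² = 9.000
te_H = (2 + 4·4 + 18)/6 = 36/6 = 6; σ²_H = ((18−2)/6)² = 7.111
te_I = (1 + 4·4 + 19)/6 = 36/6 = 6; σ²_I = ((19−1)/6)² = 9.000
te_J = (1 + 4·3 + 17)/6 = 30/6 = 5; σ²_J = ((17−1)/6)² = 7.111

Forward pass:
ES_A = 0; EF_A = 10
ES_B = 0; EF_B = 6
ES_C = 0; EF_C = 8
ES_D = 10; EF_D = 10+4 = 14
ES_E = max(EF_A=10, EF_B=6) = 10; EF_E = 10+11 = 21
ES_F = max(EF_A=10, EF_B=6) = 10; EF_F = 10+4 = 14
ES_G = 14; EF_G = 14+12 = 26
ES_H = 10; EF_H = 10+6 = 16
ES_I = 10; EF_I = 10+6 = 16
ES_J = max(EF_B=6, EF_C=8, EF_D=14, EF_E=21, EF_G=26, EF_H=16, EF_I=16) = 26; EF_J = 26+5 = 31
Expected project duration μ = 31 days. Critical path: A → F → G → J.

Variances on critical path: σ²_A=1.778, σ²_F=5.444, σ²_G=9.000, σ²_J=7.111.
Largest is σ²_G = 9.000.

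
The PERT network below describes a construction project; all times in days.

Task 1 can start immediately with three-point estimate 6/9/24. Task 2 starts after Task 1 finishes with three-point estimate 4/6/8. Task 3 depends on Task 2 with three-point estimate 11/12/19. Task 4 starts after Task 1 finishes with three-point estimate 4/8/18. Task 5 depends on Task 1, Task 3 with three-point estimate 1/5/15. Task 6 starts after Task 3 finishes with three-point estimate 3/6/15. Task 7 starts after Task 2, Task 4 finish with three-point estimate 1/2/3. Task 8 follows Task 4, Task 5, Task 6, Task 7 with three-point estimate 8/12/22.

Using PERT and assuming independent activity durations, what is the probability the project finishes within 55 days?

0.864

te_Task 1 = (6 + 4·9 + 24)/6 = 66/6 = 11; σ²_Task 1 = ((24−6)/6)² = 9.000
te_Task 2 = (4 + 4·6 + 8)/6 = 36/6 = 6; σ²_Task 2 = ((8−4)/6)² = 0.444
te_Task 3 = (11 + 4·12 + 19)/6 = 78/6 = 13; σ²_Task 3 = ((19−11)/6)² = 1.778
te_Task 4 = (4 + 4·8 + 18)/6 = 54/6 = 9; σ²_Task 4 = ((18−4)/6)² = 5.444
te_Task 5 = (1 + 4·5 + 15)/6 = 36/6 = 6; σ²_Task 5 = ((15−1)/6)² = 5.444
te_Task 6 = (3 + 4·6 + 15)/6 = 42/6 = 7; σ²_Task 6 = ((15−3)/6)² = 4.000
te_Task 7 = (1 + 4·2 + 3)/6 = 12/6 = 2; σ²_Task 7 = ((3−1)/6)² = 0.111
te_Task 8 = (8 + 4·12 + 22)/6 = 78/6 = 13; σ²_Task 8 = ((22−8)/6)² = 5.444

Forward pass:
ES_Task 1 = 0; EF_Task 1 = 11
ES_Task 2 = 11; EF_Task 2 = 11+6 = 17
ES_Task 3 = 17; EF_Task 3 = 17+13 = 30
ES_Task 4 = 11; EF_Task 4 = 11+9 = 20
ES_Task 5 = max(EF_Task 1=11, EF_Task 3=30) = 30; EF_Task 5 = 30+6 = 36
ES_Task 6 = 30; EF_Task 6 = 30+7 = 37
ES_Task 7 = max(EF_Task 2=17, EF_Task 4=20) = 20; EF_Task 7 = 20+2 = 22
ES_Task 8 = max(EF_Task 4=20, EF_Task 5=36, EF_Task 6=37, EF_Task 7=22) = 37; EF_Task 8 = 37+13 = 50
Expected project duration μ = 50 days. Critical path: Task 1 → Task 2 → Task 3 → Task 6 → Task 8.

Variance along critical path = 9.000 + 0.444 + 1.778 + 4.000 + 5.444 = 20.667; σ = √20.667 = 4.546 days.
Z = (55 − 50) / 4.546 = 1.100
P(T ≤ 55) = Φ(1.100) ≈ 0.864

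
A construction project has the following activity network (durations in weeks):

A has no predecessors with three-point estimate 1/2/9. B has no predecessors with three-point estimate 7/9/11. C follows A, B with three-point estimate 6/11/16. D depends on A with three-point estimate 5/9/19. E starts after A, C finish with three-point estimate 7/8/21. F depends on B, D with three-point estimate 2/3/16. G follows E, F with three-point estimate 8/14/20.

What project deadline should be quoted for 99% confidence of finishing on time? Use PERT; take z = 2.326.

52.3 weeks

te_A = (1 + 4·2 + 9)/6 = 18/6 = 3; σ²_A = ((9−1)/6)² = 1.778
te_B = (7 + 4·9 + 11)/6 = 54/6 = 9; σ²_B = ((11−7)/6)² = 0.444
te_C = (6 + 4·11 + 16)/6 = 66/6 = 11; σ²_C = ((16−6)/6)² = 2.778
te_D = (5 + 4·9 + 19)/6 = 60/6 = 10; σ²_D = ((19−5)/6)² = 5.444
te_E = (7 + 4·8 + 21)/6 = 60/6 = 10; σ²_E = ((21−7)/6)² = 5.444
te_F = (2 + 4·3 + 16)/6 = 30/6 = 5; σ²_F = ((16−2)/6)² = 5.444
te_G = (8 + 4·14 + 20)/6 = 84/6 = 14; σ²_G = ((20−8)/6)² = 4.000

Forward pass:
ES_A = 0; EF_A = 3
ES_B = 0; EF_B = 9
ES_C = max(EF_A=3, EF_B=9) = 9; EF_C = 9+11 = 20
ES_D = 3; EF_D = 3+10 = 13
ES_E = max(EF_A=3, EF_C=20) = 20; EF_E = 20+10 = 30
ES_F = max(EF_B=9, EF_D=13) = 13; EF_F = 13+5 = 18
ES_G = max(EF_E=30, EF_F=18) = 30; EF_G = 30+14 = 44
Expected project duration μ = 44 weeks. Critical path: B → C → E → G.

Variance along critical path = 0.444 + 2.778 + 5.444 + 4.000 = 12.667; σ = 3.559 weeks.
D = μ + z·σ = 44 + 2.326·3.559 = 52.3 weeks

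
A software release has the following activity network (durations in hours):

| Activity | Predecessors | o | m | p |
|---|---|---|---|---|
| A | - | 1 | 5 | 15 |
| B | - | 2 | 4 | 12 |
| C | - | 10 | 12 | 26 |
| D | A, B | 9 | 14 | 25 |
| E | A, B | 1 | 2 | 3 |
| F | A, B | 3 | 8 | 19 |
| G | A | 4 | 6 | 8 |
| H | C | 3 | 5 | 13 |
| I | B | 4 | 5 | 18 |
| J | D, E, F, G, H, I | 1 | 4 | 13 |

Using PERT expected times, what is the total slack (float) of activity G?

9 hours

te_A = (1 + 4·5 + 15)/6 = 36/6 = 6
te_B = (2 + 4·4 + 12)/6 = 30/6 = 5
te_C = (10 + 4·12 + 26)/6 = 84/6 = 14
te_D = (9 + 4·14 + 25)/6 = 90/6 = 15
te_E = (1 + 4·2 + 3)/6 = 12/6 = 2
te_F = (3 + 4·8 + 19)/6 = 54/6 = 9
te_G = (4 + 4·6 + 8)/6 = 36/6 = 6
te_H = (3 + 4·5 + 13)/6 = 36/6 = 6
te_I = (4 + 4·5 + 18)/6 = 42/6 = 7
te_J = (1 + 4·4 + 13)/6 = 30/6 = 5

Forward pass:
ES_A = 0; EF_A = 6
ES_B = 0; EF_B = 5
ES_C = 0; EF_C = 14
ES_D = max(EF_A=6, EF_B=5) = 6; EF_D = 6+15 = 21
ES_E = max(EF_A=6, EF_B=5) = 6; EF_E = 6+2 = 8
ES_F = max(EF_A=6, EF_B=5) = 6; EF_F = 6+9 = 15
ES_G = 6; EF_G = 6+6 = 12
ES_H = 14; EF_H = 14+6 = 20
ES_I = 5; EF_I = 5+7 = 12
ES_J = max(EF_D=21, EF_E=8, EF_F=15, EF_G=12, EF_H=20, EF_I=12) = 21; EF_J = 21+5 = 26
Expected project duration μ = 26 hours. Critical path: A → D → J.

Backward pass:
LF_J = 26; LS_J = 26−5 = 21
LF_I = LS_J = 21; LS_I = 21−7 = 14
LF_H = LS_J = 21; LS_H = 21−6 = 15
LF_G = LS_J = 21; LS_G = 21−6 = 15
LF_F = LS_J = 21; LS_F = 21−9 = 12
LF_E = LS_J = 21; LS_E = 21−2 = 19
LF_D = LS_J = 21; LS_D = 21−15 = 6
LF_C = LS_H = 15; LS_C = 15−14 = 1
LF_B = min(LS_D=6, LS_E=19, LS_F=12, LS_I=14) = 6; LS_B = 6−5 = 1
LF_A = min(LS_D=6, LS_E=19, LS_F=12, LS_G=15) = 6; LS_A = 6−6 = 0
Slack_G = LS_G − ES_G = 15 − 6 = 9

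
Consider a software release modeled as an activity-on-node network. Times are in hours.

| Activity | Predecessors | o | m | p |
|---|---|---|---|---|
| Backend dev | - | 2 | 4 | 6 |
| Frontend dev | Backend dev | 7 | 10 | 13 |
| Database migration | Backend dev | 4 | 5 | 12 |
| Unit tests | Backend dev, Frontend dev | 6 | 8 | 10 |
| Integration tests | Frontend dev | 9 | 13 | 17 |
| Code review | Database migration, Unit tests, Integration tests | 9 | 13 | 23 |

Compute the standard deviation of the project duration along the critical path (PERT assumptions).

te_Backend dev = (2 + 4·4 + 6)/6 = 24/6 = 4; σ²_Backend dev = ((6−2)/6)² = 0.444
te_Frontend dev = (7 + 4·10 + 13)/6 = 60/6 = 10; σ²_Frontend dev = ((13−7)/6)² = 1.000
te_Database migration = (4 + 4·5 + 12)/6 = 36/6 = 6; σ²_Database migration = ((12−4)/6)² = 1.778
te_Unit tests = (6 + 4·8 + 10)/6 = 48/6 = 8; σ²_Unit tests = ((10−6)/6)² = 0.444
te_Integration tests = (9 + 4·13 + 17)/6 = 78/6 = 13; σ²_Integration tests = ((17−9)/6)² = 1.778
te_Code review = (9 + 4·13 + 23)/6 = 84/6 = 14; σ²_Code review = ((23−9)/6)² = 5.444

Forward pass:
ES_Backend dev = 0; EF_Backend dev = 4
ES_Frontend dev = 4; EF_Frontend dev = 4+10 = 14
ES_Database migration = 4; EF_Database migration = 4+6 = 10
ES_Unit tests = max(EF_Backend dev=4, EF_Frontend dev=14) = 14; EF_Unit tests = 14+8 = 22
ES_Integration tests = 14; EF_Integration tests = 14+13 = 27
ES_Code review = max(EF_Database migration=10, EF_Unit tests=22, EF_Integration tests=27) = 27; EF_Code review = 27+14 = 41
Expected project duration μ = 41 hours. Critical path: Backend dev → Frontend dev → Integration tests → Code review.

Variance along critical path = 0.444 + 1.000 + 1.778 + 5.444 = 8.667
σ = √8.667 = 2.944 hours

2.94 hours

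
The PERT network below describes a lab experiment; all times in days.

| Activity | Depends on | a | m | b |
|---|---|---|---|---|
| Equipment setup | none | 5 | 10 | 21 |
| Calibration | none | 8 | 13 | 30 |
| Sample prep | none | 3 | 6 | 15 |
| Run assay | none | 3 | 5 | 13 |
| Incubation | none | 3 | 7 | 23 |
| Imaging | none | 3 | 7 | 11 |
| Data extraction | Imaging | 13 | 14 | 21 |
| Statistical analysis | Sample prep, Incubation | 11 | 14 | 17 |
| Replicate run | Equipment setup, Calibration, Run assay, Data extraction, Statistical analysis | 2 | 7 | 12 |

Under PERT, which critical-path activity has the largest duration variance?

Incubation

te_Equipment setup = (5 + 4·10 + 21)/6 = 66/6 = 11; σ²_Equipment setup = ((21−5)/6)² = 7.111
te_Calibration = (8 + 4·13 + 30)/6 = 90/6 = 15; σ²_Calibration = ((30−8)/6)² = 13.444
te_Sample prep = (3 + 4·6 + 15)/6 = 42/6 = 7; σ²_Sample prep = ((15−3)/6)² = 4.000
te_Run assay = (3 + 4·5 + 13)/6 = 36/6 = 6; σ²_Run assay = ((13−3)/6)² = 2.778
te_Incubation = (3 + 4·7 + 23)/6 = 54/6 = 9; σ²_Incubation = ((23−3)/6)² = 11.111
te_Imaging = (3 + 4·7 + 11)/6 = 42/6 = 7; σ²_Imaging = ((11−3)/6)² = 1.778
te_Data extraction = (13 + 4·14 + 21)/6 = 90/6 = 15; σ²_Data extraction = ((21−13)/6)² = 1.778
te_Statistical analysis = (11 + 4·14 + 17)/6 = 84/6 = 14; σ²_Statistical analysis = ((17−11)/6)² = 1.000
te_Replicate run = (2 + 4·7 + 12)/6 = 42/6 = 7; σ²_Replicate run = ((12−2)/6)² = 2.778

Forward pass:
ES_Equipment setup = 0; EF_Equipment setup = 11
ES_Calibration = 0; EF_Calibration = 15
ES_Sample prep = 0; EF_Sample prep = 7
ES_Run assay = 0; EF_Run assay = 6
ES_Incubation = 0; EF_Incubation = 9
ES_Imaging = 0; EF_Imaging = 7
ES_Data extraction = 7; EF_Data extraction = 7+15 = 22
ES_Statistical analysis = max(EF_Sample prep=7, EF_Incubation=9) = 9; EF_Statistical analysis = 9+14 = 23
ES_Replicate run = max(EF_Equipment setup=11, EF_Calibration=15, EF_Run assay=6, EF_Data extraction=22, EF_Statistical analysis=23) = 23; EF_Replicate run = 23+7 = 30
Expected project duration μ = 30 days. Critical path: Incubation → Statistical analysis → Replicate run.

Variances on critical path: σ²_Incubation=11.111, σ²_Statistical analysis=1.000, σ²_Replicate run=2.778.
Largest is σ²_Incubation = 11.111.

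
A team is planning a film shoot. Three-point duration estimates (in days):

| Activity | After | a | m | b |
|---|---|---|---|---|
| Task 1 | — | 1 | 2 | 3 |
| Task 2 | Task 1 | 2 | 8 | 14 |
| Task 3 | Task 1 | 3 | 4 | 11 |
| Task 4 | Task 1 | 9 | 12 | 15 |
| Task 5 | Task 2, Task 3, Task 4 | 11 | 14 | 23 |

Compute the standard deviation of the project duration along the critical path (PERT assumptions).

te_Task 1 = (1 + 4·2 + 3)/6 = 12/6 = 2; σ²_Task 1 = ((3−1)/6)² = 0.111
te_Task 2 = (2 + 4·8 + 14)/6 = 48/6 = 8; σ²_Task 2 = ((14−2)/6)² = 4.000
te_Task 3 = (3 + 4·4 + 11)/6 = 30/6 = 5; σ²_Task 3 = ((11−3)/6)² = 1.778
te_Task 4 = (9 + 4·12 + 15)/6 = 72/6 = 12; σ²_Task 4 = ((15−9)/6)² = 1.000
te_Task 5 = (11 + 4·14 + 23)/6 = 90/6 = 15; σ²_Task 5 = ((23−11)/6)² = 4.000

Forward pass:
ES_Task 1 = 0; EF_Task 1 = 2
ES_Task 2 = 2; EF_Task 2 = 2+8 = 10
ES_Task 3 = 2; EF_Task 3 = 2+5 = 7
ES_Task 4 = 2; EF_Task 4 = 2+12 = 14
ES_Task 5 = max(EF_Task 2=10, EF_Task 3=7, EF_Task 4=14) = 14; EF_Task 5 = 14+15 = 29
Expected project duration μ = 29 days. Critical path: Task 1 → Task 4 → Task 5.

Variance along critical path = 0.111 + 1.000 + 4.000 = 5.111
σ = √5.111 = 2.261 days

2.26 days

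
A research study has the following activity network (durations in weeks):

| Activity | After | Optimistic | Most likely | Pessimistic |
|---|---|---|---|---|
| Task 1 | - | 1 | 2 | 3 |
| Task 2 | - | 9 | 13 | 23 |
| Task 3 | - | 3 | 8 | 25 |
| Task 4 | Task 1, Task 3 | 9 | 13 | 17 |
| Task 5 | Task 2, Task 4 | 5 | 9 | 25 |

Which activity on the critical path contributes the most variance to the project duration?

te_Task 1 = (1 + 4·2 + 3)/6 = 12/6 = 2; σ²_Task 1 = ((3−1)/6)² = 0.111
te_Task 2 = (9 + 4·13 + 23)/6 = 84/6 = 14; σ²_Task 2 = ((23−9)/6)² = 5.444
te_Task 3 = (3 + 4·8 + 25)/6 = 60/6 = 10; σ²_Task 3 = ((25−3)/6)² = 13.444
te_Task 4 = (9 + 4·13 + 17)/6 = 78/6 = 13; σ²_Task 4 = ((17−9)/6)² = 1.778
te_Task 5 = (5 + 4·9 + 25)/6 = 66/6 = 11; σ²_Task 5 = ((25−5)/6)² = 11.111

Forward pass:
ES_Task 1 = 0; EF_Task 1 = 2
ES_Task 2 = 0; EF_Task 2 = 14
ES_Task 3 = 0; EF_Task 3 = 10
ES_Task 4 = max(EF_Task 1=2, EF_Task 3=10) = 10; EF_Task 4 = 10+13 = 23
ES_Task 5 = max(EF_Task 2=14, EF_Task 4=23) = 23; EF_Task 5 = 23+11 = 34
Expected project duration μ = 34 weeks. Critical path: Task 3 → Task 4 → Task 5.

Variances on critical path: σ²_Task 3=13.444, σ²_Task 4=1.778, σ²_Task 5=11.111.
Largest is σ²_Task 3 = 13.444.

Task 3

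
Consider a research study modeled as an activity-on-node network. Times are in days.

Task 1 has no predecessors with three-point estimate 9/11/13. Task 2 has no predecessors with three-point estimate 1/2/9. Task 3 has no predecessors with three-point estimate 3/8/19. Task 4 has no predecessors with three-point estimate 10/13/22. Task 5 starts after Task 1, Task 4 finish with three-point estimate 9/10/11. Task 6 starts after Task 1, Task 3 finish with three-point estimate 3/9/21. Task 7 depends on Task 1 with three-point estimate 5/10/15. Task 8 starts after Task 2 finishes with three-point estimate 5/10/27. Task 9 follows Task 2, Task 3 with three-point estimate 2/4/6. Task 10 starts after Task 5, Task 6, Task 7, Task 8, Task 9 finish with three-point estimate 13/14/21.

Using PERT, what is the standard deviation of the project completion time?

2.43 days

te_Task 1 = (9 + 4·11 + 13)/6 = 66/6 = 11; σ²_Task 1 = ((13−9)/6)² = 0.444
te_Task 2 = (1 + 4·2 + 9)/6 = 18/6 = 3; σ²_Task 2 = ((9−1)/6)² = 1.778
te_Task 3 = (3 + 4·8 + 19)/6 = 54/6 = 9; σ²_Task 3 = ((19−3)/6)² = 7.111
te_Task 4 = (10 + 4·13 + 22)/6 = 84/6 = 14; σ²_Task 4 = ((22−10)/6)² = 4.000
te_Task 5 = (9 + 4·10 + 11)/6 = 60/6 = 10; σ²_Task 5 = ((11−9)/6)² = 0.111
te_Task 6 = (3 + 4·9 + 21)/6 = 60/6 = 10; σ²_Task 6 = ((21−3)/6)² = 9.000
te_Task 7 = (5 + 4·10 + 15)/6 = 60/6 = 10; σ²_Task 7 = ((15−5)/6)² = 2.778
te_Task 8 = (5 + 4·10 + 27)/6 = 72/6 = 12; σ²_Task 8 = ((27−5)/6)² = 13.444
te_Task 9 = (2 + 4·4 + 6)/6 = 24/6 = 4; σ²_Task 9 = ((6−2)/6)² = 0.444
te_Task 10 = (13 + 4·14 + 21)/6 = 90/6 = 15; σ²_Task 10 = ((21−13)/6)² = 1.778

Forward pass:
ES_Task 1 = 0; EF_Task 1 = 11
ES_Task 2 = 0; EF_Task 2 = 3
ES_Task 3 = 0; EF_Task 3 = 9
ES_Task 4 = 0; EF_Task 4 = 14
ES_Task 5 = max(EF_Task 1=11, EF_Task 4=14) = 14; EF_Task 5 = 14+10 = 24
ES_Task 6 = max(EF_Task 1=11, EF_Task 3=9) = 11; EF_Task 6 = 11+10 = 21
ES_Task 7 = 11; EF_Task 7 = 11+10 = 21
ES_Task 8 = 3; EF_Task 8 = 3+12 = 15
ES_Task 9 = max(EF_Task 2=3, EF_Task 3=9) = 9; EF_Task 9 = 9+4 = 13
ES_Task 10 = max(EF_Task 5=24, EF_Task 6=21, EF_Task 7=21, EF_Task 8=15, EF_Task 9=13) = 24; EF_Task 10 = 24+15 = 39
Expected project duration μ = 39 days. Critical path: Task 4 → Task 5 → Task 10.

Variance along critical path = 4.000 + 0.111 + 1.778 = 5.889
σ = √5.889 = 2.427 days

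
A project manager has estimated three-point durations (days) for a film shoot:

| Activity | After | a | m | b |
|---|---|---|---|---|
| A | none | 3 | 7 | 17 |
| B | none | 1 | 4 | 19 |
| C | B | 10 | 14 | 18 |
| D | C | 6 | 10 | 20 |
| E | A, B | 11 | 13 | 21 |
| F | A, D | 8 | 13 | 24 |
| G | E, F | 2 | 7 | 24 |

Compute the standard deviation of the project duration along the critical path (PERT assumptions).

te_A = (3 + 4·7 + 17)/6 = 48/6 = 8; σ²_A = ((17−3)/6)² = 5.444
te_B = (1 + 4·4 + 19)/6 = 36/6 = 6; σ²_B = ((19−1)/6)² = 9.000
te_C = (10 + 4·14 + 18)/6 = 84/6 = 14; σ²_C = ((18−10)/6)² = 1.778
te_D = (6 + 4·10 + 20)/6 = 66/6 = 11; σ²_D = ((20−6)/6)² = 5.444
te_E = (11 + 4·13 + 21)/6 = 84/6 = 14; σ²_E = ((21−11)/6)² = 2.778
te_F = (8 + 4·13 + 24)/6 = 84/6 = 14; σ²_F = ((24−8)/6)² = 7.111
te_G = (2 + 4·7 + 24)/6 = 54/6 = 9; σ²_G = ((24−2)/6)² = 13.444

Forward pass:
ES_A = 0; EF_A = 8
ES_B = 0; EF_B = 6
ES_C = 6; EF_C = 6+14 = 20
ES_D = 20; EF_D = 20+11 = 31
ES_E = max(EF_A=8, EF_B=6) = 8; EF_E = 8+14 = 22
ES_F = max(EF_A=8, EF_D=31) = 31; EF_F = 31+14 = 45
ES_G = max(EF_E=22, EF_F=45) = 45; EF_G = 45+9 = 54
Expected project duration μ = 54 days. Critical path: B → C → D → F → G.

Variance along critical path = 9.000 + 1.778 + 5.444 + 7.111 + 13.444 = 36.778
σ = √36.778 = 6.064 days

6.06 days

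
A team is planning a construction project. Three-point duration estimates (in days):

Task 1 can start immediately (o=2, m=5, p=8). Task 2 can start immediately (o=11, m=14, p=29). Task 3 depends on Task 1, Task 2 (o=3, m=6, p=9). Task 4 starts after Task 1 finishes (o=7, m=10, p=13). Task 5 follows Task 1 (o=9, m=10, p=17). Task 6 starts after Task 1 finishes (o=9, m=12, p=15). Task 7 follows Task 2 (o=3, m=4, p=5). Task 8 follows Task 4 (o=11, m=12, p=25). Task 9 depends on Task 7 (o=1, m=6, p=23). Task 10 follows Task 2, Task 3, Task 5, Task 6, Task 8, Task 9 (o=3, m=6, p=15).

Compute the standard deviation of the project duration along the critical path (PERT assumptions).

te_Task 1 = (2 + 4·5 + 8)/6 = 30/6 = 5; σ²_Task 1 = ((8−2)/6)² = 1.000
te_Task 2 = (11 + 4·14 + 29)/6 = 96/6 = 16; σ²_Task 2 = ((29−11)/6)² = 9.000
te_Task 3 = (3 + 4·6 + 9)/6 = 36/6 = 6; σ²_Task 3 = ((9−3)/6)² = 1.000
te_Task 4 = (7 + 4·10 + 13)/6 = 60/6 = 10; σ²_Task 4 = ((13−7)/6)² = 1.000
te_Task 5 = (9 + 4·10 + 17)/6 = 66/6 = 11; σ²_Task 5 = ((17−9)/6)² = 1.778
te_Task 6 = (9 + 4·12 + 15)/6 = 72/6 = 12; σ²_Task 6 = ((15−9)/6)² = 1.000
te_Task 7 = (3 + 4·4 + 5)/6 = 24/6 = 4; σ²_Task 7 = ((5−3)/6)² = 0.111
te_Task 8 = (11 + 4·12 + 25)/6 = 84/6 = 14; σ²_Task 8 = ((25−11)/6)² = 5.444
te_Task 9 = (1 + 4·6 + 23)/6 = 48/6 = 8; σ²_Task 9 = ((23−1)/6)² = 13.444
te_Task 10 = (3 + 4·6 + 15)/6 = 42/6 = 7; σ²_Task 10 = ((15−3)/6)² = 4.000

Forward pass:
ES_Task 1 = 0; EF_Task 1 = 5
ES_Task 2 = 0; EF_Task 2 = 16
ES_Task 3 = max(EF_Task 1=5, EF_Task 2=16) = 16; EF_Task 3 = 16+6 = 22
ES_Task 4 = 5; EF_Task 4 = 5+10 = 15
ES_Task 5 = 5; EF_Task 5 = 5+11 = 16
ES_Task 6 = 5; EF_Task 6 = 5+12 = 17
ES_Task 7 = 16; EF_Task 7 = 16+4 = 20
ES_Task 8 = 15; EF_Task 8 = 15+14 = 29
ES_Task 9 = 20; EF_Task 9 = 20+8 = 28
ES_Task 10 = max(EF_Task 2=16, EF_Task 3=22, EF_Task 5=16, EF_Task 6=17, EF_Task 8=29, EF_Task 9=28) = 29; EF_Task 10 = 29+7 = 36
Expected project duration μ = 36 days. Critical path: Task 1 → Task 4 → Task 8 → Task 10.

Variance along critical path = 1.000 + 1.000 + 5.444 + 4.000 = 11.444
σ = √11.444 = 3.383 days

3.38 days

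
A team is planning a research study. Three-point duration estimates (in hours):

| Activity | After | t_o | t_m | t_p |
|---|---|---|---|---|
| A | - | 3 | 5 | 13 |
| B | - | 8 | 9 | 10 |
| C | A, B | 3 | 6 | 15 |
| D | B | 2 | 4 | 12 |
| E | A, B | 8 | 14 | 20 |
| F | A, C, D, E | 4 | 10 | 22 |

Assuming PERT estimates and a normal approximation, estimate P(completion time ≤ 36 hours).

te_A = (3 + 4·5 + 13)/6 = 36/6 = 6; σ²_A = ((13−3)/6)² = 2.778
te_B = (8 + 4·9 + 10)/6 = 54/6 = 9; σ²_B = ((10−8)/6)² = 0.111
te_C = (3 + 4·6 + 15)/6 = 42/6 = 7; σ²_C = ((15−3)/6)² = 4.000
te_D = (2 + 4·4 + 12)/6 = 30/6 = 5; σ²_D = ((12−2)/6)² = 2.778
te_E = (8 + 4·14 + 20)/6 = 84/6 = 14; σ²_E = ((20−8)/6)² = 4.000
te_F = (4 + 4·10 + 22)/6 = 66/6 = 11; σ²_F = ((22−4)/6)² = 9.000

Forward pass:
ES_A = 0; EF_A = 6
ES_B = 0; EF_B = 9
ES_C = max(EF_A=6, EF_B=9) = 9; EF_C = 9+7 = 16
ES_D = 9; EF_D = 9+5 = 14
ES_E = max(EF_A=6, EF_B=9) = 9; EF_E = 9+14 = 23
ES_F = max(EF_A=6, EF_C=16, EF_D=14, EF_E=23) = 23; EF_F = 23+11 = 34
Expected project duration μ = 34 hours. Critical path: B → E → F.

Variance along critical path = 0.111 + 4.000 + 9.000 = 13.111; σ = √13.111 = 3.621 hours.
Z = (36 − 34) / 3.621 = 0.552
P(T ≤ 36) = Φ(0.552) ≈ 0.710

0.710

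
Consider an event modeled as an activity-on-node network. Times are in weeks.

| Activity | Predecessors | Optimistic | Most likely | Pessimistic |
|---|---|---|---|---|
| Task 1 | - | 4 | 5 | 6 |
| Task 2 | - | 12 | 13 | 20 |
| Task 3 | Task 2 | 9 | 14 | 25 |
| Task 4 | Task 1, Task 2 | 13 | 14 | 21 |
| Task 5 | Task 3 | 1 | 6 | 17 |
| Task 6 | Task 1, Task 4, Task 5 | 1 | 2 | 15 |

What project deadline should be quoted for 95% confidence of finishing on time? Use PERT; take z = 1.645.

47.6 weeks

te_Task 1 = (4 + 4·5 + 6)/6 = 30/6 = 5; σ²_Task 1 = ((6−4)/6)² = 0.111
te_Task 2 = (12 + 4·13 + 20)/6 = 84/6 = 14; σ²_Task 2 = ((20−12)/6)² = 1.778
te_Task 3 = (9 + 4·14 + 25)/6 = 90/6 = 15; σ²_Task 3 = ((25−9)/6)² = 7.111
te_Task 4 = (13 + 4·14 + 21)/6 = 90/6 = 15; σ²_Task 4 = ((21−13)/6)² = 1.778
te_Task 5 = (1 + 4·6 + 17)/6 = 42/6 = 7; σ²_Task 5 = ((17−1)/6)² = 7.111
te_Task 6 = (1 + 4·2 + 15)/6 = 24/6 = 4; σ²_Task 6 = ((15−1)/6)² = 5.444

Forward pass:
ES_Task 1 = 0; EF_Task 1 = 5
ES_Task 2 = 0; EF_Task 2 = 14
ES_Task 3 = 14; EF_Task 3 = 14+15 = 29
ES_Task 4 = max(EF_Task 1=5, EF_Task 2=14) = 14; EF_Task 4 = 14+15 = 29
ES_Task 5 = 29; EF_Task 5 = 29+7 = 36
ES_Task 6 = max(EF_Task 1=5, EF_Task 4=29, EF_Task 5=36) = 36; EF_Task 6 = 36+4 = 40
Expected project duration μ = 40 weeks. Critical path: Task 2 → Task 3 → Task 5 → Task 6.

Variance along critical path = 1.778 + 7.111 + 7.111 + 5.444 = 21.444; σ = 4.631 weeks.
D = μ + z·σ = 40 + 1.645·4.631 = 47.6 weeks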